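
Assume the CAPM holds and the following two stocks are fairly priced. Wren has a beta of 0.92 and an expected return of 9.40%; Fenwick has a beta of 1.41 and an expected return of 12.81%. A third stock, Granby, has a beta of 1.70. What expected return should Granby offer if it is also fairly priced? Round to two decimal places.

14.83%

MRP (SML slope) = (12.81% − 9.40%) / (1.41 − 0.92) = 3.41% / 0.49 = 6.9592%
R_f (intercept) = 9.40% − 0.92 × 6.9592% = 2.9975%
E(R_Granby) = R_f + β × MRP = 2.9975% + 1.70 × 6.9592% = 14.83%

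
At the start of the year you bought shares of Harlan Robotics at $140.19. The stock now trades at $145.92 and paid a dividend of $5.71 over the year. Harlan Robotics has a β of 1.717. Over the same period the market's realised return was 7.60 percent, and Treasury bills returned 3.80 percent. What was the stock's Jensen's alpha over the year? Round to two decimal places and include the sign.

-2.16%

Realised HPR = (P1 + D1 − P0) / P0 = (145.92 + 5.71 − 140.19) / 140.19 = 11.44 / 140.19 = 8.1604%
MRP = 7.60% − 3.80% = 3.80%
CAPM required = R_f + β·MRP = 3.80% + 1.717 × 3.80% = 10.32460%
α = realised − required = 8.1604% − 10.32460% = -2.16%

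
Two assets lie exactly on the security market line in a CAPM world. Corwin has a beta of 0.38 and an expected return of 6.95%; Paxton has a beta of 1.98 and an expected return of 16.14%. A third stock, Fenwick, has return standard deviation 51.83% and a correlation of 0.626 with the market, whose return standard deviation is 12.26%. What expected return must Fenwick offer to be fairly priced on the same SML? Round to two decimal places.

MRP = (16.14% − 6.95%) / (1.98 − 0.38) = 5.7438%
R_f = 6.95% − 0.38 × 5.7438% = 4.7674%
β_Fenwick = ρ·σ_i/σ_m = 0.626 × 51.83 / 12.26 = 2.6465
E(R_Fenwick) = R_f + β × MRP = 4.7674% + 2.6465 × 5.7438% = 19.97%

19.97%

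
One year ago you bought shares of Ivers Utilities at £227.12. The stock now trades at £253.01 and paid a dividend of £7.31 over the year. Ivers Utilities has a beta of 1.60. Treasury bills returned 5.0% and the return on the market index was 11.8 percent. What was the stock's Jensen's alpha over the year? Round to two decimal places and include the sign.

-1.26%

Realised HPR = (P1 + D1 − P0) / P0 = (253.01 + 7.31 − 227.12) / 227.12 = 33.20 / 227.12 = 14.6178%
MRP = 11.8% − 5.0% = 6.80%
CAPM required = R_f + β·MRP = 5.0% + 1.60 × 6.8% = 15.8800%
α = realised − required = 14.6178% − 15.8800% = -1.26%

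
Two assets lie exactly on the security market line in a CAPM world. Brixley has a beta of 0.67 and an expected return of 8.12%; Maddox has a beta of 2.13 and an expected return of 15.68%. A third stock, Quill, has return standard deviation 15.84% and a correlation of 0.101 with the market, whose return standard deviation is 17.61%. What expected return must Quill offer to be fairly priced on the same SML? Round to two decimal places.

MRP = (15.68% − 8.12%) / (2.13 − 0.67) = 5.1781%
R_f = 8.12% − 0.67 × 5.1781% = 4.6507%
β_Quill = ρ·σ_i/σ_m = 0.101 × 15.84 / 17.61 = 0.0908
E(R_Quill) = R_f + β × MRP = 4.6507% + 0.0908 × 5.1781% = 5.12%

5.12%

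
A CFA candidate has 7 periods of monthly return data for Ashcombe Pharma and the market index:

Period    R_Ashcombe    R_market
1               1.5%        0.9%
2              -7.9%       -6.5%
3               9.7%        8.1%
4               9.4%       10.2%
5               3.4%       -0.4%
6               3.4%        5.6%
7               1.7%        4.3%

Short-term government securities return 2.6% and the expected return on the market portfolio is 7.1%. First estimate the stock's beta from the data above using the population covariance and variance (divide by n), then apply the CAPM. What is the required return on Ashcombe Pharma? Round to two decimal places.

Mean R_i = (1.5 − 7.9 + 9.7 + 9.4 + 3.4 + 3.4 + 1.7) / 7 = 3.0286%
Mean R_m = (0.9 − 6.5 + 8.1 + 10.2 − 0.4 + 5.6 + 4.3) / 7 = 3.1714%
Σ(R_i − R̄_i)(R_m − R̄_m) = 184.9057  ⇒  Cov = 184.9057 / 7 = 26.4151
Σ(R_m − R̄_m)² = 192.3143  ⇒  Var(R_m) = 192.3143 / 7 = 27.4735
β = Cov / Var(R_m) = 26.4151 / 27.4735 = 0.9615
MRP = 7.1% − 2.6% = 4.50%
E(R) = R_f + β × MRP = 2.6% + 0.9615 × 4.5% = 6.93%

6.93%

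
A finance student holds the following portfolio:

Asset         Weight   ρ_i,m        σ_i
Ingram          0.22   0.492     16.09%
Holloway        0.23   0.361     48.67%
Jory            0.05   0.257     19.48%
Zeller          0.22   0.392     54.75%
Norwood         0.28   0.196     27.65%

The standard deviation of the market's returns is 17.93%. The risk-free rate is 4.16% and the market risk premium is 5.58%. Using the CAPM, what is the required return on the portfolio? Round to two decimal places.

β_Ingram = 0.492 × 16.09% / 17.93% = 0.4415
β_Holloway = 0.361 × 48.67% / 17.93% = 0.9799
β_Jory = 0.257 × 19.48% / 17.93% = 0.2792
β_Zeller = 0.392 × 54.75% / 17.93% = 1.1970
β_Norwood = 0.196 × 27.65% / 17.93% = 0.3023
β_P = Σ w_i β_i = 0.22×0.4415 + 0.23×0.9799 + 0.05×0.2792 + 0.22×1.1970 + 0.28×0.3023 = 0.6845
E(R_P) = R_f + β_P × MRP = 4.16% + 0.6845 × 5.58% = 7.98%

7.98%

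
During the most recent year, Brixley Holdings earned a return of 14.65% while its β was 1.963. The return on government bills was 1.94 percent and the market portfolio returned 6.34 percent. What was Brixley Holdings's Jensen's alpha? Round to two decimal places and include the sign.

+4.07%

Market excess return = 6.34% − 1.94% = 4.40%
CAPM benchmark = R_f + β(R_m − R_f) = 1.94% + 1.963 × 4.40% = 10.57720%
α = actual − benchmark = 14.65% − 10.57720% = +4.07%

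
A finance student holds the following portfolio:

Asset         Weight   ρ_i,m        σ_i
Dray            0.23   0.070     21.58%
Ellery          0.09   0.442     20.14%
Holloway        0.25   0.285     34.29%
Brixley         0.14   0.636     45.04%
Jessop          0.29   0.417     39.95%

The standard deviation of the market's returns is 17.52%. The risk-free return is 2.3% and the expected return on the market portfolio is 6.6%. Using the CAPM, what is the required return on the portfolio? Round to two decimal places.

5.35%

β_Dray = 0.070 × 21.58% / 17.52% = 0.0862
β_Ellery = 0.442 × 20.14% / 17.52% = 0.5081
β_Holloway = 0.285 × 34.29% / 17.52% = 0.5578
β_Brixley = 0.636 × 45.04% / 17.52% = 1.6350
β_Jessop = 0.417 × 39.95% / 17.52% = 0.9509
β_P = Σ w_i β_i = 0.23×0.0862 + 0.09×0.5081 + 0.25×0.5578 + 0.14×1.6350 + 0.29×0.9509 = 0.7097
MRP = 6.6% − 2.3% = 4.30%
E(R_P) = R_f + β_P × MRP = 2.3% + 0.7097 × 4.3% = 5.35%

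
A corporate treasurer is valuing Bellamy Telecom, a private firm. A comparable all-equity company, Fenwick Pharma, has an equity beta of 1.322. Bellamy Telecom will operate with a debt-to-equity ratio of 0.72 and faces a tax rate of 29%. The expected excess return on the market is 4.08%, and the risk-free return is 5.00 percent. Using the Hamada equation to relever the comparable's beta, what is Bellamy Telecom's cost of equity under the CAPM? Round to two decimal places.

13.15%

β_L = β_U × [1 + (1 − t)(D/E)] = 1.322 × [1 + (1 − 0.29) × 0.72]
    = 1.322 × [1 + 0.71 × 0.72] = 1.322 × 1.5112 = 1.9978
E(R) = R_f + β_L × MRP = 5.00% + 1.9978 × 4.08% = 13.15%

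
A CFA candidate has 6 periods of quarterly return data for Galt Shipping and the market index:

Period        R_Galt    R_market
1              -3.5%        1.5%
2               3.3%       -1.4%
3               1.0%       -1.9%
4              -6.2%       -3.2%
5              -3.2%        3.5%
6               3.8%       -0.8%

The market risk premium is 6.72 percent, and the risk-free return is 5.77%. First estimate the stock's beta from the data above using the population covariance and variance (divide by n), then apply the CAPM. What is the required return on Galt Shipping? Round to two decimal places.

3.98%

Mean R_i = (-3.5 + 3.3 + 1.0 − 6.2 − 3.2 + 3.8) / 6 = -0.8000%
Mean R_m = (1.5 − 1.4 − 1.9 − 3.2 + 3.5 − 0.8) / 6 = -0.3833%
Σ(R_i − R̄_i)(R_m − R̄_m) = -8.0100  ⇒  Cov = -8.0100 / 6 = -1.3350
Σ(R_m − R̄_m)² = 30.0683  ⇒  Var(R_m) = 30.0683 / 6 = 5.0114
β = Cov / Var(R_m) = -1.3350 / 5.0114 = -0.2664
E(R) = R_f + β × MRP = 5.77% + -0.2664 × 6.72% = 3.98%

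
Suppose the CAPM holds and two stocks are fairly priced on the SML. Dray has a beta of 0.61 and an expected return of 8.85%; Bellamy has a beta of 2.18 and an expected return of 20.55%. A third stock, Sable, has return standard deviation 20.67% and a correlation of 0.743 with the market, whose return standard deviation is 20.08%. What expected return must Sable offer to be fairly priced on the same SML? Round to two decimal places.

10.00%

MRP = (20.55% − 8.85%) / (2.18 − 0.61) = 7.4522%
R_f = 8.85% − 0.61 × 7.4522% = 4.3042%
β_Sable = ρ·σ_i/σ_m = 0.743 × 20.67 / 20.08 = 0.7648
E(R_Sable) = R_f + β × MRP = 4.3042% + 0.7648 × 7.4522% = 10.00%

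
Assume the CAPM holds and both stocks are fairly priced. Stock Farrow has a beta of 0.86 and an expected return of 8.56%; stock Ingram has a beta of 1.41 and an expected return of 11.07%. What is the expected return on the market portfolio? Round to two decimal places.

9.20%

Both satisfy E(R) = R_f + β·MRP, so the slope of the SML is
MRP = (11.07% − 8.56%) / (1.41 − 0.86) = 2.51% / 0.55 = 4.5636%
R_f = E(R_Farrow) − β_Farrow·MRP = 8.56% − 0.86 × 4.5636% = 4.6353%
E(R_m) = R_f + MRP = 4.6353% + 4.5636% = 9.20%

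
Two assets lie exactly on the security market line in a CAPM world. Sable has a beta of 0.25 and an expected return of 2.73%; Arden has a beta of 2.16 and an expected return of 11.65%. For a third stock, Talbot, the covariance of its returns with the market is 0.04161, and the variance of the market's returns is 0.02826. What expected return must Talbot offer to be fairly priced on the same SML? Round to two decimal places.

MRP = (11.65% − 2.73%) / (2.16 − 0.25) = 4.6702%
R_f = 2.73% − 0.25 × 4.6702% = 1.5625%
β_Talbot = Cov / Var(R_m) = 0.04161 / 0.02826 = 1.4724
E(R_Talbot) = R_f + β × MRP = 1.5625% + 1.4724 × 4.6702% = 8.44%

8.44%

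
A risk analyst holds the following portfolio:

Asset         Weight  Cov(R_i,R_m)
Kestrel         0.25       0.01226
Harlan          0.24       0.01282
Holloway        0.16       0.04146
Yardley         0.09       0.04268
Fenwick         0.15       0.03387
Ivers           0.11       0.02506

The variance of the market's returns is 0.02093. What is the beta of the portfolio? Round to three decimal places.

β_Kestrel = 0.01226 / 0.02093 = 0.5858
β_Harlan = 0.01282 / 0.02093 = 0.6125
β_Holloway = 0.04146 / 0.02093 = 1.9809
β_Yardley = 0.04268 / 0.02093 = 2.0392
β_Fenwick = 0.03387 / 0.02093 = 1.6183
β_Ivers = 0.02506 / 0.02093 = 1.1973
β_P = Σ w_i β_i = 0.25×0.5858 + 0.24×0.6125 + 0.16×1.9809 + 0.09×2.0392 + 0.15×1.6183 + 0.11×1.1973 = 1.1684

1.168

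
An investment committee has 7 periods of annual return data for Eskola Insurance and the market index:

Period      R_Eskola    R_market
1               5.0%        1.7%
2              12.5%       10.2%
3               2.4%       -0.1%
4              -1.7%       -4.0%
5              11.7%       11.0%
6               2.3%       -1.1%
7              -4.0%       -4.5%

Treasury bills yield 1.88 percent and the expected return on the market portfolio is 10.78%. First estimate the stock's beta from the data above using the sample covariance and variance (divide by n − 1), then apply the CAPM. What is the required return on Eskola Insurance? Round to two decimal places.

Mean R_i = (5.0 + 12.5 + 2.4 − 1.7 + 11.7 + 2.3 − 4.0) / 7 = 4.0286%
Mean R_m = (1.7 + 10.2 − 0.1 − 4.0 + 11.0 − 1.1 − 4.5) / 7 = 1.8857%
Σ(R_i − R̄_i)(R_m − R̄_m) = 233.5529  ⇒  Cov = 233.5529 / 6 = 38.9255
Σ(R_m − R̄_m)² = 240.5086  ⇒  Var(R_m) = 240.5086 / 6 = 40.0848
β = Cov / Var(R_m) = 38.9255 / 40.0848 = 0.9711
MRP = 10.78% − 1.88% = 8.90%
E(R) = R_f + β × MRP = 1.88% + 0.9711 × 8.90% = 10.52%

10.52%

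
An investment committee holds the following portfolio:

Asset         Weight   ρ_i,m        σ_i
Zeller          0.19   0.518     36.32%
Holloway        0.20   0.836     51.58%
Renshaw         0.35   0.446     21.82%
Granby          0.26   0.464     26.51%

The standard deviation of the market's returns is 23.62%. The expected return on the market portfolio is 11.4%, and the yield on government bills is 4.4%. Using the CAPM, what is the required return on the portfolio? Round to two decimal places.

β_Zeller = 0.518 × 36.32% / 23.62% = 0.7965
β_Holloway = 0.836 × 51.58% / 23.62% = 1.8256
β_Renshaw = 0.446 × 21.82% / 23.62% = 0.4120
β_Granby = 0.464 × 26.51% / 23.62% = 0.5208
β_P = Σ w_i β_i = 0.19×0.7965 + 0.20×1.8256 + 0.35×0.4120 + 0.26×0.5208 = 0.7961
MRP = 11.4% − 4.4% = 7.00%
E(R_P) = R_f + β_P × MRP = 4.4% + 0.7961 × 7.0% = 9.97%

9.97%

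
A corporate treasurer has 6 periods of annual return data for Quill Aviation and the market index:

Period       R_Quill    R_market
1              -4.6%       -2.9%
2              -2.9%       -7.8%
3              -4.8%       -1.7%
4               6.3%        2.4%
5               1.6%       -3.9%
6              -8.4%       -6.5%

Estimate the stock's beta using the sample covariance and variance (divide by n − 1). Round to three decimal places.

0.971

Mean R_i = (-4.6 − 2.9 − 4.8 + 6.3 + 1.6 − 8.4) / 6 = -2.1333%
Mean R_m = (-2.9 − 7.8 − 1.7 + 2.4 − 3.9 − 6.5) / 6 = -3.4000%
Σ(R_i − R̄_i)(R_m − R̄_m) = 64.0800  ⇒  Cov = 64.0800 / 5 = 12.8160
Σ(R_m − R̄_m)² = 66.0000  ⇒  Var(R_m) = 66.0000 / 5 = 13.2000
β = Cov / Var(R_m) = 12.8160 / 13.2000 = 0.9709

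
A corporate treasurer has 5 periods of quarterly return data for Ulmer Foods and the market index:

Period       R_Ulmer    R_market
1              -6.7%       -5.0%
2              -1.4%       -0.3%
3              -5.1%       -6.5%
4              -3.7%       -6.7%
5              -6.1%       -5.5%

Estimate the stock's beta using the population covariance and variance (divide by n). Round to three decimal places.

0.550

Mean R_i = (-6.7 − 1.4 − 5.1 − 3.7 − 6.1) / 5 = -4.6000%
Mean R_m = (-5.0 − 0.3 − 6.5 − 6.7 − 5.5) / 5 = -4.8000%
Σ(R_i − R̄_i)(R_m − R̄_m) = 15.0100  ⇒  Cov = 15.0100 / 5 = 3.0020
Σ(R_m − R̄_m)² = 27.2800  ⇒  Var(R_m) = 27.2800 / 5 = 5.4560
β = Cov / Var(R_m) = 3.0020 / 5.4560 = 0.5502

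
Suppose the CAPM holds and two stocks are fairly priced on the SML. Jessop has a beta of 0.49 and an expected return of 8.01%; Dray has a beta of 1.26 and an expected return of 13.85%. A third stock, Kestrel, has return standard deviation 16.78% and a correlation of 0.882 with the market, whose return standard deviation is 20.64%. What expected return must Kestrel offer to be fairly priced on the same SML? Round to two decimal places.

MRP = (13.85% − 8.01%) / (1.26 − 0.49) = 7.5844%
R_f = 8.01% − 0.49 × 7.5844% = 4.2936%
β_Kestrel = ρ·σ_i/σ_m = 0.882 × 16.78 / 20.64 = 0.7171
E(R_Kestrel) = R_f + β × MRP = 4.2936% + 0.7171 × 7.5844% = 9.73%

9.73%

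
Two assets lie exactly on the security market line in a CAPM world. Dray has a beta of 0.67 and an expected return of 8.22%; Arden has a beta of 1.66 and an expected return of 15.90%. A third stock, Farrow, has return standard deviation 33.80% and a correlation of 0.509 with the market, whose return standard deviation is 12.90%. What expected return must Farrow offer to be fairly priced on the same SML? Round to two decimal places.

13.37%

MRP = (15.90% − 8.22%) / (1.66 − 0.67) = 7.7576%
R_f = 8.22% − 0.67 × 7.7576% = 3.0224%
β_Farrow = ρ·σ_i/σ_m = 0.509 × 33.80 / 12.90 = 1.3337
E(R_Farrow) = R_f + β × MRP = 3.0224% + 1.3337 × 7.7576% = 13.37%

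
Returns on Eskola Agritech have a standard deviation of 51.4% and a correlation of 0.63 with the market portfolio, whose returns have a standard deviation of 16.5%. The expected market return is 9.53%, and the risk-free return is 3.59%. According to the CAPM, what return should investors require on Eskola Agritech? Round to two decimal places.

15.25%

β = ρ × σ_i / σ_m = 0.63 × 51.4% / 16.5% = 1.9625
MRP = 9.53% − 3.59% = 5.94%
E(R) = 3.59% + 1.9625 × 5.94% = 15.25%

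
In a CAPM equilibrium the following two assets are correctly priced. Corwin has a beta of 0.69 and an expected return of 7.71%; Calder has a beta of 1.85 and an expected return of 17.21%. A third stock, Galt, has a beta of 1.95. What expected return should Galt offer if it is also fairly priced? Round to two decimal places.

18.03%

MRP (SML slope) = (17.21% − 7.71%) / (1.85 − 0.69) = 9.50% / 1.16 = 8.1897%
R_f (intercept) = 7.71% − 0.69 × 8.1897% = 2.0591%
E(R_Galt) = R_f + β × MRP = 2.0591% + 1.95 × 8.1897% = 18.03%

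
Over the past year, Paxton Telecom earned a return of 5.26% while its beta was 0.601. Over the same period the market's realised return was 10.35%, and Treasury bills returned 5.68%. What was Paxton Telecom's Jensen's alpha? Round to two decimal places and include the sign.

Market excess return = 10.35% − 5.68% = 4.67%
CAPM benchmark = R_f + β(R_m − R_f) = 5.68% + 0.601 × 4.67% = 8.48667%
α = actual − benchmark = 5.26% − 8.48667% = -3.23%

-3.23%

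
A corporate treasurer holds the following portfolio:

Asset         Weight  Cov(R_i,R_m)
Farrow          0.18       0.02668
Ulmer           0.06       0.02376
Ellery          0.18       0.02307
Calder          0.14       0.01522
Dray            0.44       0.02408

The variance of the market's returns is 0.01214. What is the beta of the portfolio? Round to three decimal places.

β_Farrow = 0.02668 / 0.01214 = 2.1977
β_Ulmer = 0.02376 / 0.01214 = 1.9572
β_Ellery = 0.02307 / 0.01214 = 1.9003
β_Calder = 0.01522 / 0.01214 = 1.2537
β_Dray = 0.02408 / 0.01214 = 1.9835
β_P = Σ w_i β_i = 0.18×2.1977 + 0.06×1.9572 + 0.18×1.9003 + 0.14×1.2537 + 0.44×1.9835 = 1.9033

1.903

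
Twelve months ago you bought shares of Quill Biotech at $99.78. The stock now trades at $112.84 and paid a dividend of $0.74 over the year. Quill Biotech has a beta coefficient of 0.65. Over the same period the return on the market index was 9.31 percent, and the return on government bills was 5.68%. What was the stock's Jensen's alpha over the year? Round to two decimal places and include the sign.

Realised HPR = (P1 + D1 − P0) / P0 = (112.84 + 0.74 − 99.78) / 99.78 = 13.80 / 99.78 = 13.8304%
MRP = 9.31% − 5.68% = 3.63%
CAPM required = R_f + β·MRP = 5.68% + 0.65 × 3.63% = 8.0395%
α = realised − required = 13.8304% − 8.0395% = +5.79%

+5.79%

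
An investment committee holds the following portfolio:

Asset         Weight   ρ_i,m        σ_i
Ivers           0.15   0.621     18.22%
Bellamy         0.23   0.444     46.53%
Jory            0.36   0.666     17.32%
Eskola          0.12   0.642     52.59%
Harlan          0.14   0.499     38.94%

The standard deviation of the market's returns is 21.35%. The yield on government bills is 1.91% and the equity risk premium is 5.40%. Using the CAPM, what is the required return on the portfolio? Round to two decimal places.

6.30%

β_Ivers = 0.621 × 18.22% / 21.35% = 0.5300
β_Bellamy = 0.444 × 46.53% / 21.35% = 0.9676
β_Jory = 0.666 × 17.32% / 21.35% = 0.5403
β_Eskola = 0.642 × 52.59% / 21.35% = 1.5814
β_Harlan = 0.499 × 38.94% / 21.35% = 0.9101
β_P = Σ w_i β_i = 0.15×0.5300 + 0.23×0.9676 + 0.36×0.5403 + 0.12×1.5814 + 0.14×0.9101 = 0.8137
E(R_P) = R_f + β_P × MRP = 1.91% + 0.8137 × 5.40% = 6.30%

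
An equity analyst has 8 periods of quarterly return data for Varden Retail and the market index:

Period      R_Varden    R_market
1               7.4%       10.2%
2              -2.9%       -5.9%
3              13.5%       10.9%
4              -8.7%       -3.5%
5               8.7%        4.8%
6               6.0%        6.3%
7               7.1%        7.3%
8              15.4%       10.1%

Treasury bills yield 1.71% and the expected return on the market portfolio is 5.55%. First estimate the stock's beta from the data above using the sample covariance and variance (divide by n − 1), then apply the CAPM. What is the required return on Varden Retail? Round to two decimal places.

6.05%

Mean R_i = (7.4 − 2.9 + 13.5 − 8.7 + 8.7 + 6.0 + 7.1 + 15.4) / 8 = 5.8125%
Mean R_m = (10.2 − 5.9 + 10.9 − 3.5 + 4.8 + 6.3 + 7.3 + 10.1) / 8 = 5.0250%
Σ(R_i − R̄_i)(R_m − R̄_m) = 323.4575  ⇒  Cov = 323.4575 / 7 = 46.2082
Σ(R_m − R̄_m)² = 285.9350  ⇒  Var(R_m) = 285.9350 / 7 = 40.8479
β = Cov / Var(R_m) = 46.2082 / 40.8479 = 1.1312
MRP = 5.55% − 1.71% = 3.84%
E(R) = R_f + β × MRP = 1.71% + 1.1312 × 3.84% = 6.05%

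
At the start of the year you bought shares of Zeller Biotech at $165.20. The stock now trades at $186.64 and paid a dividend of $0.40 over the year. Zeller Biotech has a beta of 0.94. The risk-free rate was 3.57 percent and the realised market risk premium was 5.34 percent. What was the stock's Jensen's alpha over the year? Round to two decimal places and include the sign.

+4.63%

Realised HPR = (P1 + D1 − P0) / P0 = (186.64 + 0.40 − 165.20) / 165.20 = 21.84 / 165.20 = 13.2203%
CAPM required = R_f + β·MRP = 3.57% + 0.94 × 5.34% = 8.5896%
α = realised − required = 13.2203% − 8.5896% = +4.63%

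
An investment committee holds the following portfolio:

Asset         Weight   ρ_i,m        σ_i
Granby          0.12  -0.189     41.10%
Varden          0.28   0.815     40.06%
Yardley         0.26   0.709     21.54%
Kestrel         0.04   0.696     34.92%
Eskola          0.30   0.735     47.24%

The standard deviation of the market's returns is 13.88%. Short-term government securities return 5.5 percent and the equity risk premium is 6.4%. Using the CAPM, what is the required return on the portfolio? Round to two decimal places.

16.37%

β_Granby = -0.189 × 41.10% / 13.88% = -0.5596
β_Varden = 0.815 × 40.06% / 13.88% = 2.3522
β_Yardley = 0.709 × 21.54% / 13.88% = 1.1003
β_Kestrel = 0.696 × 34.92% / 13.88% = 1.7510
β_Eskola = 0.735 × 47.24% / 13.88% = 2.5015
β_P = Σ w_i β_i = 0.12×-0.5596 + 0.28×2.3522 + 0.26×1.1003 + 0.04×1.7510 + 0.30×2.5015 = 1.6980
E(R_P) = R_f + β_P × MRP = 5.5% + 1.6980 × 6.4% = 16.37%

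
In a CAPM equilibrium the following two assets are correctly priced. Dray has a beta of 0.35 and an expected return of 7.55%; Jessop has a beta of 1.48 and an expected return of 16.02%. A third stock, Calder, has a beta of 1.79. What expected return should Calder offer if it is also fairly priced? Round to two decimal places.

18.34%

MRP (SML slope) = (16.02% − 7.55%) / (1.48 − 0.35) = 8.47% / 1.13 = 7.4956%
R_f (intercept) = 7.55% − 0.35 × 7.4956% = 4.9265%
E(R_Calder) = R_f + β × MRP = 4.9265% + 1.79 × 7.4956% = 18.34%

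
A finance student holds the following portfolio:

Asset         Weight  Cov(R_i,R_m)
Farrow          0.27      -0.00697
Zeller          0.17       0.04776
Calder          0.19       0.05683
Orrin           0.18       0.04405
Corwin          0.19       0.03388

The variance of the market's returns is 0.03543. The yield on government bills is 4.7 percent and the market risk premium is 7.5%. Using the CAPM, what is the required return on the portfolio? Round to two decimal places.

β_Farrow = -0.00697 / 0.03543 = -0.1967
β_Zeller = 0.04776 / 0.03543 = 1.3480
β_Calder = 0.05683 / 0.03543 = 1.6040
β_Orrin = 0.04405 / 0.03543 = 1.2433
β_Corwin = 0.03388 / 0.03543 = 0.9563
β_P = Σ w_i β_i = 0.27×-0.1967 + 0.17×1.3480 + 0.19×1.6040 + 0.18×1.2433 + 0.19×0.9563 = 0.8863
E(R_P) = R_f + β_P × MRP = 4.7% + 0.8863 × 7.5% = 11.35%

11.35%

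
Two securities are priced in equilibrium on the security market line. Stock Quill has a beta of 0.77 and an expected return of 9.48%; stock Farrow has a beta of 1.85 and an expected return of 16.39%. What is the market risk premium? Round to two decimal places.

Both satisfy E(R) = R_f + β·MRP, so the slope of the SML is
MRP = (16.39% − 9.48%) / (1.85 − 0.77) = 6.91% / 1.08 = 6.3981%

6.40%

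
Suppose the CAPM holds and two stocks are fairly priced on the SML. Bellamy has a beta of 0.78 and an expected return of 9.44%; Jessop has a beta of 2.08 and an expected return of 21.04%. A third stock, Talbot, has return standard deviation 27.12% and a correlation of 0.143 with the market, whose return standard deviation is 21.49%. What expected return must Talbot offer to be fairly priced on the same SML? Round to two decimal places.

4.09%

MRP = (21.04% − 9.44%) / (2.08 − 0.78) = 8.9231%
R_f = 9.44% − 0.78 × 8.9231% = 2.4800%
β_Talbot = ρ·σ_i/σ_m = 0.143 × 27.12 / 21.49 = 0.1805
E(R_Talbot) = R_f + β × MRP = 2.4800% + 0.1805 × 8.9231% = 4.09%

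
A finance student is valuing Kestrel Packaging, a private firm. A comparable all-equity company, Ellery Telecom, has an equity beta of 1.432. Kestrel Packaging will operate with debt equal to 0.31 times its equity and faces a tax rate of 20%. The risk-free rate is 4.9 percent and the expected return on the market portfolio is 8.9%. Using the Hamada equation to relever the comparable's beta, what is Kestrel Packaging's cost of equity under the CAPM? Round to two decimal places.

12.05%

β_L = β_U × [1 + (1 − t)(D/E)] = 1.432 × [1 + (1 − 0.20) × 0.31]
    = 1.432 × [1 + 0.80 × 0.31] = 1.432 × 1.2480 = 1.7871
MRP = 8.9% − 4.9% = 4.00%
E(R) = R_f + β_L × MRP = 4.9% + 1.7871 × 4.0% = 12.05%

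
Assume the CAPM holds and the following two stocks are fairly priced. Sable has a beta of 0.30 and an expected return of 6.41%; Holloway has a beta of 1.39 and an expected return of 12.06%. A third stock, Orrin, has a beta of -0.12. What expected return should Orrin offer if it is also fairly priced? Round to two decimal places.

MRP (SML slope) = (12.06% − 6.41%) / (1.39 − 0.30) = 5.65% / 1.09 = 5.1835%
R_f (intercept) = 6.41% − 0.30 × 5.1835% = 4.8550%
E(R_Orrin) = R_f + β × MRP = 4.8550% + -0.12 × 5.1835% = 4.23%

4.23%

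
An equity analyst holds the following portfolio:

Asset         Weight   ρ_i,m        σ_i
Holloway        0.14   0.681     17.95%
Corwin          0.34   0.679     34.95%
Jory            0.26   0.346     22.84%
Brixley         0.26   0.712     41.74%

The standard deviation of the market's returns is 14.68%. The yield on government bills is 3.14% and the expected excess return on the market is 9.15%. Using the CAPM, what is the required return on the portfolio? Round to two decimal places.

β_Holloway = 0.681 × 17.95% / 14.68% = 0.8327
β_Corwin = 0.679 × 34.95% / 14.68% = 1.6166
β_Jory = 0.346 × 22.84% / 14.68% = 0.5383
β_Brixley = 0.712 × 41.74% / 14.68% = 2.0244
β_P = Σ w_i β_i = 0.14×0.8327 + 0.34×1.6166 + 0.26×0.5383 + 0.26×2.0244 = 1.3325
E(R_P) = R_f + β_P × MRP = 3.14% + 1.3325 × 9.15% = 15.33%

15.33%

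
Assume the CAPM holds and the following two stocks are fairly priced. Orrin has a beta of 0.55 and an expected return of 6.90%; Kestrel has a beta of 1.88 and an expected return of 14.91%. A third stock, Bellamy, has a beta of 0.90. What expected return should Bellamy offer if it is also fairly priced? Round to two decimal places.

9.01%

MRP (SML slope) = (14.91% − 6.90%) / (1.88 − 0.55) = 8.01% / 1.33 = 6.0226%
R_f (intercept) = 6.90% − 0.55 × 6.0226% = 3.5876%
E(R_Bellamy) = R_f + β × MRP = 3.5876% + 0.90 × 6.0226% = 9.01%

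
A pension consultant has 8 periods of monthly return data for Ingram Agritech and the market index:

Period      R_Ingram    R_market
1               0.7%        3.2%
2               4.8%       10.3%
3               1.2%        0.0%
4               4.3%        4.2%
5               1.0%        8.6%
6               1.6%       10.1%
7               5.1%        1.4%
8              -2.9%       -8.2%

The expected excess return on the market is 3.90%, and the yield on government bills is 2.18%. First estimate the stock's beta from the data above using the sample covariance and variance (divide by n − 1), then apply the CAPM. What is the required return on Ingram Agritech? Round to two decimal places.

3.15%

Mean R_i = (0.7 + 4.8 + 1.2 + 4.3 + 1.0 + 1.6 + 5.1 − 2.9) / 8 = 1.9750%
Mean R_m = (3.2 + 10.3 + 0.0 + 4.2 + 8.6 + 10.1 + 1.4 − 8.2) / 8 = 3.7000%
Σ(R_i − R̄_i)(R_m − R̄_m) = 66.9600  ⇒  Cov = 66.9600 / 7 = 9.5657
Σ(R_m − R̄_m)² = 269.6200  ⇒  Var(R_m) = 269.6200 / 7 = 38.5171
β = Cov / Var(R_m) = 9.5657 / 38.5171 = 0.2483
E(R) = R_f + β × MRP = 2.18% + 0.2483 × 3.90% = 3.15%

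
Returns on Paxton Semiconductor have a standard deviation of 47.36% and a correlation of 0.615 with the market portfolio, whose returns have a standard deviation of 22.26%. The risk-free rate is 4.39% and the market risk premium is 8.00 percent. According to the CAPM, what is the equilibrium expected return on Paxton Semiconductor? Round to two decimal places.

β = ρ × σ_i / σ_m = 0.615 × 47.36% / 22.26% = 1.3085
E(R) = 4.39% + 1.3085 × 8.00% = 14.86%

14.86%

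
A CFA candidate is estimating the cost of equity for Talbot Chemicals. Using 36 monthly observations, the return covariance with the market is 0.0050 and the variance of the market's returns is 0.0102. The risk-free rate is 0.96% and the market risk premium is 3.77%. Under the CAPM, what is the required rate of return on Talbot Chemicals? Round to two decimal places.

β = Cov(R_i, R_m) / Var(R_m) = 0.0050 / 0.0102 = 0.4902
E(R) = R_f + β × MRP = 0.96% + 0.4902 × 3.77% = 2.81%

2.81%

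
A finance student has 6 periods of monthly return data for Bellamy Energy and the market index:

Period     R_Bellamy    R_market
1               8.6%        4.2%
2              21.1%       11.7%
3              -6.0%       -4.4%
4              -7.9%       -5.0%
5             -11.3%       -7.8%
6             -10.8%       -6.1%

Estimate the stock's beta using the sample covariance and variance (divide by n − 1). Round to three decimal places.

1.720

Mean R_i = (8.6 + 21.1 − 6.0 − 7.9 − 11.3 − 10.8) / 6 = -1.0500%
Mean R_m = (4.2 + 11.7 − 4.4 − 5.0 − 7.8 − 6.1) / 6 = -1.2333%
Σ(R_i − R̄_i)(R_m − R̄_m) = 495.1400  ⇒  Cov = 495.1400 / 5 = 99.0280
Σ(R_m − R̄_m)² = 287.8133  ⇒  Var(R_m) = 287.8133 / 5 = 57.5627
β = Cov / Var(R_m) = 99.0280 / 57.5627 = 1.7204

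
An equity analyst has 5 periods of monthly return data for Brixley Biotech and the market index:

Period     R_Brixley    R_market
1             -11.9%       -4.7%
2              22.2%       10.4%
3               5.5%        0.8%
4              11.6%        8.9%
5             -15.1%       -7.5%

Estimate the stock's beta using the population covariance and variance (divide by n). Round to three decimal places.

1.923

Mean R_i = (-11.9 + 22.2 + 5.5 + 11.6 − 15.1) / 5 = 2.4600%
Mean R_m = (-4.7 + 10.4 + 0.8 + 8.9 − 7.5) / 5 = 1.5800%
Σ(R_i − R̄_i)(R_m − R̄_m) = 488.2660  ⇒  Cov = 488.2660 / 5 = 97.6532
Σ(R_m − R̄_m)² = 253.8680  ⇒  Var(R_m) = 253.8680 / 5 = 50.7736
β = Cov / Var(R_m) = 97.6532 / 50.7736 = 1.9233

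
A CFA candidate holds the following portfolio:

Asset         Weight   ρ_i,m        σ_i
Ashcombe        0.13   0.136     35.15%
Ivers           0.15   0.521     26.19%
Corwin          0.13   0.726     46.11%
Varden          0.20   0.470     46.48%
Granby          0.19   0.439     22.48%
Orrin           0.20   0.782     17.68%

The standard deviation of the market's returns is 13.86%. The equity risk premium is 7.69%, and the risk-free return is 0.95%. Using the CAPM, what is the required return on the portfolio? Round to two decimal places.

9.84%

β_Ashcombe = 0.136 × 35.15% / 13.86% = 0.3449
β_Ivers = 0.521 × 26.19% / 13.86% = 0.9845
β_Corwin = 0.726 × 46.11% / 13.86% = 2.4153
β_Varden = 0.470 × 46.48% / 13.86% = 1.5762
β_Granby = 0.439 × 22.48% / 13.86% = 0.7120
β_Orrin = 0.782 × 17.68% / 13.86% = 0.9975
β_P = Σ w_i β_i = 0.13×0.3449 + 0.15×0.9845 + 0.13×2.4153 + 0.20×1.5762 + 0.19×0.7120 + 0.20×0.9975 = 1.1565
E(R_P) = R_f + β_P × MRP = 0.95% + 1.1565 × 7.69% = 9.84%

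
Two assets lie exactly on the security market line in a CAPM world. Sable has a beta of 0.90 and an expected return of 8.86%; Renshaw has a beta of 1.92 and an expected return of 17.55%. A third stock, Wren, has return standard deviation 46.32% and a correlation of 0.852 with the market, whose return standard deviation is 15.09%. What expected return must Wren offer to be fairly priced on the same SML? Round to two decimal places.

23.47%

MRP = (17.55% − 8.86%) / (1.92 − 0.90) = 8.5196%
R_f = 8.86% − 0.90 × 8.5196% = 1.1924%
β_Wren = ρ·σ_i/σ_m = 0.852 × 46.32 / 15.09 = 2.6153
E(R_Wren) = R_f + β × MRP = 1.1924% + 2.6153 × 8.5196% = 23.47%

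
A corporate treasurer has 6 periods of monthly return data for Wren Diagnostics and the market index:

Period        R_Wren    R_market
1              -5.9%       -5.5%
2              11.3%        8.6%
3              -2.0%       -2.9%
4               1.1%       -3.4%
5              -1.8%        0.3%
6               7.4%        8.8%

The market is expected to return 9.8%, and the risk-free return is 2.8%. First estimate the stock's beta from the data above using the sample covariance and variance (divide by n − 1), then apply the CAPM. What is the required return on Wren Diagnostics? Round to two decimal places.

Mean R_i = (-5.9 + 11.3 − 2.0 + 1.1 − 1.8 + 7.4) / 6 = 1.6833%
Mean R_m = (-5.5 + 8.6 − 2.9 − 3.4 + 0.3 + 8.8) / 6 = 0.9833%
Σ(R_i − R̄_i)(R_m − R̄_m) = 186.3383  ⇒  Cov = 186.3383 / 5 = 37.2677
Σ(R_m − R̄_m)² = 195.9083  ⇒  Var(R_m) = 195.9083 / 5 = 39.1817
β = Cov / Var(R_m) = 37.2677 / 39.1817 = 0.9512
MRP = 9.8% − 2.8% = 7.00%
E(R) = R_f + β × MRP = 2.8% + 0.9512 × 7.0% = 9.46%

9.46%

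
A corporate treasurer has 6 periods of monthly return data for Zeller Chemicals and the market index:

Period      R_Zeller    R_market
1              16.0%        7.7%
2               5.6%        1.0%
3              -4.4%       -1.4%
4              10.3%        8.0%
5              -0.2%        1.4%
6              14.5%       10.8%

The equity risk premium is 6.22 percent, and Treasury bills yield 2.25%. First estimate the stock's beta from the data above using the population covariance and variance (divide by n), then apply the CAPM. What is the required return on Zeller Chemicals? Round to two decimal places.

Mean R_i = (16.0 + 5.6 − 4.4 + 10.3 − 0.2 + 14.5) / 6 = 6.9667%
Mean R_m = (7.7 + 1.0 − 1.4 + 8.0 + 1.4 + 10.8) / 6 = 4.5833%
Σ(R_i − R̄_i)(R_m − R̄_m) = 182.0967  ⇒  Cov = 182.0967 / 6 = 30.3495
Σ(R_m − R̄_m)² = 118.8083  ⇒  Var(R_m) = 118.8083 / 6 = 19.8014
β = Cov / Var(R_m) = 30.3495 / 19.8014 = 1.5327
E(R) = R_f + β × MRP = 2.25% + 1.5327 × 6.22% = 11.78%

11.78%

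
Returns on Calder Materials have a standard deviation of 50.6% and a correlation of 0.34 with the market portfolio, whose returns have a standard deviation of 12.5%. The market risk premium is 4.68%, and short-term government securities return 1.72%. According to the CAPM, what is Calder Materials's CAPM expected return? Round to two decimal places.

8.16%

β = ρ × σ_i / σ_m = 0.34 × 50.6% / 12.5% = 1.3763
E(R) = 1.72% + 1.3763 × 4.68% = 8.16%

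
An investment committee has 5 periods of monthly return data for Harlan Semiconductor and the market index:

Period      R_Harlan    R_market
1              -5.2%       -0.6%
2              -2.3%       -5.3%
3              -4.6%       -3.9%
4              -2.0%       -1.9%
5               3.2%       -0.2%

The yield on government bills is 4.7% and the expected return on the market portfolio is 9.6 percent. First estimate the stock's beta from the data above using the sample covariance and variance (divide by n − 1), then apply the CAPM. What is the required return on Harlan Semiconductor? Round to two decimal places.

Mean R_i = (-5.2 − 2.3 − 4.6 − 2.0 + 3.2) / 5 = -2.1800%
Mean R_m = (-0.6 − 5.3 − 3.9 − 1.9 − 0.2) / 5 = -2.3800%
Σ(R_i − R̄_i)(R_m − R̄_m) = 10.4680  ⇒  Cov = 10.4680 / 4 = 2.6170
Σ(R_m − R̄_m)² = 18.9880  ⇒  Var(R_m) = 18.9880 / 4 = 4.7470
β = Cov / Var(R_m) = 2.6170 / 4.7470 = 0.5513
MRP = 9.6% − 4.7% = 4.90%
E(R) = R_f + β × MRP = 4.7% + 0.5513 × 4.9% = 7.40%

7.40%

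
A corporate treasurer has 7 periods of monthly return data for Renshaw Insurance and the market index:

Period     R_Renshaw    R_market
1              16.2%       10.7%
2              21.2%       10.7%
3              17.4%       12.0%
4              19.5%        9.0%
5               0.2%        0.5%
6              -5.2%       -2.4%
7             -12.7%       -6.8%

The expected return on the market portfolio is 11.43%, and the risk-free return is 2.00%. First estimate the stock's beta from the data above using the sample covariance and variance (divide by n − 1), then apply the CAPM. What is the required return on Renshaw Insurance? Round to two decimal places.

Mean R_i = (16.2 + 21.2 + 17.4 + 19.5 + 0.2 − 5.2 − 12.7) / 7 = 8.0857%
Mean R_m = (10.7 + 10.7 + 12.0 + 9.0 + 0.5 − 2.4 − 6.8) / 7 = 4.8143%
Σ(R_i − R̄_i)(R_m − R̄_m) = 610.9314  ⇒  Cov = 610.9314 / 6 = 101.8219
Σ(R_m − R̄_m)² = 343.9886  ⇒  Var(R_m) = 343.9886 / 6 = 57.3314
β = Cov / Var(R_m) = 101.8219 / 57.3314 = 1.7760
MRP = 11.43% − 2.00% = 9.43%
E(R) = R_f + β × MRP = 2.00% + 1.7760 × 9.43% = 18.75%

18.75%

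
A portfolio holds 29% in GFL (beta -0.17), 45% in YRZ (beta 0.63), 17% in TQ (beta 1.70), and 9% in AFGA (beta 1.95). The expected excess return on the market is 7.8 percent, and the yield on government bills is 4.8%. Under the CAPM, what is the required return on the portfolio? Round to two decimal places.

β_P = Σ w_i β_i = 0.29×-0.17 + 0.45×0.63 + 0.17×1.70 + 0.09×1.95 = 0.6987
E(R_P) = R_f + β_P × MRP = 4.8% + 0.6987 × 7.8% = 10.25%

10.25%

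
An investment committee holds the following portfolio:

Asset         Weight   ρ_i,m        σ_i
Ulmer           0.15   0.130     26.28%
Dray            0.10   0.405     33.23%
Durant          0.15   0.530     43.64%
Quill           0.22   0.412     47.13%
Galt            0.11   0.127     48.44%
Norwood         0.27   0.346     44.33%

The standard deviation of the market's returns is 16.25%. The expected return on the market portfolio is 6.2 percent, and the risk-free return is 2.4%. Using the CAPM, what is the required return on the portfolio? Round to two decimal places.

β_Ulmer = 0.130 × 26.28% / 16.25% = 0.2102
β_Dray = 0.405 × 33.23% / 16.25% = 0.8282
β_Durant = 0.530 × 43.64% / 16.25% = 1.4233
β_Quill = 0.412 × 47.13% / 16.25% = 1.1949
β_Galt = 0.127 × 48.44% / 16.25% = 0.3786
β_Norwood = 0.346 × 44.33% / 16.25% = 0.9439
β_P = Σ w_i β_i = 0.15×0.2102 + 0.10×0.8282 + 0.15×1.4233 + 0.22×1.1949 + 0.11×0.3786 + 0.27×0.9439 = 0.8872
MRP = 6.2% − 2.4% = 3.80%
E(R_P) = R_f + β_P × MRP = 2.4% + 0.8872 × 3.8% = 5.77%

5.77%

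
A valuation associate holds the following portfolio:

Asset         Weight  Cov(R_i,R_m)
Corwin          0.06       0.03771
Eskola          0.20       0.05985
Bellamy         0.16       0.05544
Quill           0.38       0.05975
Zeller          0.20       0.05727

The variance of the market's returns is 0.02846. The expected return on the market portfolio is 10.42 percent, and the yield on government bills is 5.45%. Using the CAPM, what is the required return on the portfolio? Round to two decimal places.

β_Corwin = 0.03771 / 0.02846 = 1.3250
β_Eskola = 0.05985 / 0.02846 = 2.1030
β_Bellamy = 0.05544 / 0.02846 = 1.9480
β_Quill = 0.05975 / 0.02846 = 2.0994
β_Zeller = 0.05727 / 0.02846 = 2.0123
β_P = Σ w_i β_i = 0.06×1.3250 + 0.20×2.1030 + 0.16×1.9480 + 0.38×2.0994 + 0.20×2.0123 = 2.0120
MRP = 10.42% − 5.45% = 4.97%
E(R_P) = R_f + β_P × MRP = 5.45% + 2.0120 × 4.97% = 15.45%

15.45%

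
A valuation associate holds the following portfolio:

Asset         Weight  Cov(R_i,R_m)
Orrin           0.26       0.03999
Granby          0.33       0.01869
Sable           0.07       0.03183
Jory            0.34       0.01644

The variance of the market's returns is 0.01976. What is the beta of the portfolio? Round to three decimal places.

β_Orrin = 0.03999 / 0.01976 = 2.0238
β_Granby = 0.01869 / 0.01976 = 0.9459
β_Sable = 0.03183 / 0.01976 = 1.6108
β_Jory = 0.01644 / 0.01976 = 0.8320
β_P = Σ w_i β_i = 0.26×2.0238 + 0.33×0.9459 + 0.07×1.6108 + 0.34×0.8320 = 1.2340

1.234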